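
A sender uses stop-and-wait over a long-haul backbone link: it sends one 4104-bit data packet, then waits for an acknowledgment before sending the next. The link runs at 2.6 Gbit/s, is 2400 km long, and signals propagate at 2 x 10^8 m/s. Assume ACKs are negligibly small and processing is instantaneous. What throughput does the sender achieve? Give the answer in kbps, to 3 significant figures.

t_tx = L/R = 4104/2600000000 = 1.57846e-06 s.
t_prop = 2400000/200000000 = 0.012 s; RTT = 0.024 s.
Cycle = t_tx + RTT = 0.0240016 s.
Throughput = L / cycle = 4104 / 0.0240016 = 171 kbps.

171 kbps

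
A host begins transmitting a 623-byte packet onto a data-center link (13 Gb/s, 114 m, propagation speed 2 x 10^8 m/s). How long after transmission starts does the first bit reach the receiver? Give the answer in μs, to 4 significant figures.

First bit experiences only propagation delay: d/s = 114/200000000 = 0.5700 μs.

0.5700 μs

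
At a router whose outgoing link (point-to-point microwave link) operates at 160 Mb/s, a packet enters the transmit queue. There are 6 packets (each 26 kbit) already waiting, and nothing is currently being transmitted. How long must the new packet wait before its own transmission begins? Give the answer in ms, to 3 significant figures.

0.975 ms

Each queued packet: L/R = 26000/160000000 = 0.1625 ms.
6 queued → 0.975 ms.
Queuing delay = 0.975 ms.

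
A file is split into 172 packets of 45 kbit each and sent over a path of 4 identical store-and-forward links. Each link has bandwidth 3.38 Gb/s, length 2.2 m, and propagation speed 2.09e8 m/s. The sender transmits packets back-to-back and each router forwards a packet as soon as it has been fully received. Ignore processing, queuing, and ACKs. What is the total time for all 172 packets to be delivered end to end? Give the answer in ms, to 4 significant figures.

2.330 ms

Per-hop transmission t_tx = L/R = 45000/3380000000 = 0.0133136 ms.
Per-hop propagation t_prop = 2.2/209000000 = 1.05263e-05 ms.
Pipeline fill: first packet needs 4·t_tx to clear all hops; remaining 171 packets each add one t_tx.
Total = (4+172-1)·t_tx + 4·t_prop = 175·0.0133136 + 4·1.05263e-05 = 2.330 ms.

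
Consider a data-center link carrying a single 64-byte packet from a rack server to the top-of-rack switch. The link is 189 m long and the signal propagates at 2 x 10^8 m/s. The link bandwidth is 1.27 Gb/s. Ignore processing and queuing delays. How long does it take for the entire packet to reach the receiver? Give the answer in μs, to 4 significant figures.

L = 64 × 8 = 512 bits.
Transmission delay = L/R = 512 / 1270000000 = 0.40315 μs.
Propagation delay = d/s = 189 m / 200000000 m/s = 0.945 μs.
Total = 1.348 μs.

1.348 μs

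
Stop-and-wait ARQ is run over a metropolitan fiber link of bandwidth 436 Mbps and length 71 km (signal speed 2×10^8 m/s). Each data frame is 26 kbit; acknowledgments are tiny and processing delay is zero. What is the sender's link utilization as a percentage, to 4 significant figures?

7.748 %

t_tx = L/R = 26000/436000000 = 5.9633e-05 s.
t_prop = 71000/200000000 = 0.000355 s; RTT = 0.00071 s.
Cycle = t_tx + RTT = 0.000769633 s.
Utilization = t_tx / cycle = 5.9633e-05/0.000769633 = 7.748 %.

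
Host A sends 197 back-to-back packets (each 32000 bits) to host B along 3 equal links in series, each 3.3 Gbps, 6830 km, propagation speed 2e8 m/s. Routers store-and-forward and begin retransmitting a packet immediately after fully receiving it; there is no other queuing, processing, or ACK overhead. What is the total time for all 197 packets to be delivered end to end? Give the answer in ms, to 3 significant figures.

104 ms

Per-hop transmission t_tx = L/R = 32000/3300000000 = 0.00969697 ms.
Per-hop propagation t_prop = 6830000/200000000 = 34.15 ms.
Pipeline fill: first packet needs 3·t_tx to clear all hops; remaining 196 packets each add one t_tx.
Total = (3+197-1)·t_tx + 3·t_prop = 199·0.00969697 + 3·34.15 = 104 ms.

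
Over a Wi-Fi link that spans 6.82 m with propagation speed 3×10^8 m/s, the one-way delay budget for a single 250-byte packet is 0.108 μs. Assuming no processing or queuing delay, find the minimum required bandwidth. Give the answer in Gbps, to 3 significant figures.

23.5 Gbps

L = 2000 bits.
Propagation delay = 6.82 / 300000000 = 0.0227333 μs.
Transmission budget = 0.108 − 0.0227333 = 0.0852667 μs.
R ≥ L / t_tx = 2000 bits / 8.52667e-08 s = 23.5 Gbps.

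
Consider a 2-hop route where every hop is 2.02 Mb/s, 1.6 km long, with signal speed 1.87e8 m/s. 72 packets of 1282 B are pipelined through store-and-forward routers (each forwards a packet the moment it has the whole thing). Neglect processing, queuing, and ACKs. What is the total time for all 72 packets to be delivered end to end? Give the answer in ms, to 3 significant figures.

371 ms

Per-hop transmission t_tx = L/R = 10256/2020000 = 5.07723 ms.
Per-hop propagation t_prop = 1600/187000000 = 0.00855615 ms.
Pipeline fill: first packet needs 2·t_tx to clear all hops; remaining 71 packets each add one t_tx.
Total = (2+72-1)·t_tx + 2·t_prop = 73·5.07723 + 2·0.00855615 = 371 ms.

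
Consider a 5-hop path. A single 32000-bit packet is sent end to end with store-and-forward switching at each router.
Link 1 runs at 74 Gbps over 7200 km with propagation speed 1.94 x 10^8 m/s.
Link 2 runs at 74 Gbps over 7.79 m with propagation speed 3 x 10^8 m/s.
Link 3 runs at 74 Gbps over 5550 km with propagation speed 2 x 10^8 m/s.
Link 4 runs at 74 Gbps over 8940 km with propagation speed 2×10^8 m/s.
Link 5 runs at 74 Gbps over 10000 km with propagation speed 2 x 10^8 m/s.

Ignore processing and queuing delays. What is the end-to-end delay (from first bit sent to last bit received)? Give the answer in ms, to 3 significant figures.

Transmission delay per hop = L/R = 32000/74000000000 = 0.000432432 ms; 5 hops → 0.00216216 ms.
Propagation delays (d/s per hop): 37.1134, 2.59667e-05, 27.75, 44.7, 50 ms; sum = 159.563 ms.
End-to-end = 160 ms.

160 ms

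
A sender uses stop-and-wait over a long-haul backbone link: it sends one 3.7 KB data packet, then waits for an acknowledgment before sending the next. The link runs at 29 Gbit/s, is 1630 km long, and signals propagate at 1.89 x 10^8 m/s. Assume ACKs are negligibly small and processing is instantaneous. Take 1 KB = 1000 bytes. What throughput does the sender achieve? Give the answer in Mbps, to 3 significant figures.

1.72 Mbps

t_tx = L/R = 29600/29000000000 = 1.02069e-06 s.
t_prop = 1630000/189000000 = 0.00862434 s; RTT = 0.0172487 s.
Cycle = t_tx + RTT = 0.0172497 s.
Throughput = L / cycle = 29600 / 0.0172497 = 1.72 Mbps.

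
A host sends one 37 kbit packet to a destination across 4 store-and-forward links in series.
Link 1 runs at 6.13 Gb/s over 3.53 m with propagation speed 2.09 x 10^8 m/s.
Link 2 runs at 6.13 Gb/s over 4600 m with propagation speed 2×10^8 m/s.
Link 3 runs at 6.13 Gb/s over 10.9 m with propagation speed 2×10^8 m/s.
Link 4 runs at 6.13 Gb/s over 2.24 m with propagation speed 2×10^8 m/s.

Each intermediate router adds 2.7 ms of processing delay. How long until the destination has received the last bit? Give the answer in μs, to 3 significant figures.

L = 37000 bits.
Transmission delay per hop = L/R = 37000/6130000000 = 6.03589 μs; 4 hops → 24.1436 μs.
Propagation delays (d/s per hop): 0.01689, 23, 0.0545, 0.0112 μs; sum = 23.0826 μs.
Processing at 3 router(s): 3 × 2.7 ms = 8100 μs.
End-to-end = 8150 μs.

8150 μs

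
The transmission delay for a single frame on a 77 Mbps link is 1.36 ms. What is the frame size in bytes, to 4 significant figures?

13090 bytes

L = R × t_tx = 77000000 b/s × 0.00136 s = 104720 bits.
In bytes: 104720 / 8 = 13090 bytes.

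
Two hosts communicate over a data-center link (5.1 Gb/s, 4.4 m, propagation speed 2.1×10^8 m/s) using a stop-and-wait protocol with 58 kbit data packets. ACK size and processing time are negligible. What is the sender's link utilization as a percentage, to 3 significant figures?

t_tx = L/R = 58000/5100000000 = 1.13725e-05 s.
t_prop = 4.4/210000000 = 2.09524e-08 s; RTT = 4.19048e-08 s.
Cycle = t_tx + RTT = 1.14145e-05 s.
Utilization = t_tx / cycle = 1.13725e-05/1.14145e-05 = 99.6 %.

99.6 %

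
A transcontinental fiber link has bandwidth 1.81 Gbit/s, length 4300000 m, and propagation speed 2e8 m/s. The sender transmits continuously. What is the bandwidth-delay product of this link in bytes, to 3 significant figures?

4860000 bytes

Propagation delay = 4300000 / 200000000 = 0.0215 s.
BDP = R × t_prop = 1810000000 × 0.0215 = 38915000 bits.
In bytes: 38915000/8 = 4860000 bytes.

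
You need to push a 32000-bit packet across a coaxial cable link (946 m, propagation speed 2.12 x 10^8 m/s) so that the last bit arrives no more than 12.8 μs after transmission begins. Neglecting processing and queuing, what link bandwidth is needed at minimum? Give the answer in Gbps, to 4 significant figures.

Propagation delay = 946 / 212000000 = 4.46226 μs.
Transmission budget = 12.8 − 4.46226 = 8.33774 μs.
R ≥ L / t_tx = 32000 bits / 8.33774e-06 s = 3.838 Gbps.

3.838 Gbps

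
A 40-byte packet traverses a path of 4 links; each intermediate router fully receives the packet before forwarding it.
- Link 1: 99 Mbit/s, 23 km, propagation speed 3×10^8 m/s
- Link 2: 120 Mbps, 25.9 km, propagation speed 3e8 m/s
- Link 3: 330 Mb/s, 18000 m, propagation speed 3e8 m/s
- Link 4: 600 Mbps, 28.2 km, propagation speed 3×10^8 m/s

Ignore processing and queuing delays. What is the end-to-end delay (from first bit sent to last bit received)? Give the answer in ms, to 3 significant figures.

L = 40 × 8 = 320 bits.
Transmission delays (L/R per hop): 0.00323232, 0.00266667, 0.000969697, 0.000533333 ms; sum = 0.00740202 ms.
Propagation delays (d/s per hop): 0.0766667, 0.0863333, 0.06, 0.094 ms; sum = 0.317 ms.
End-to-end = 0.324 ms.

0.324 ms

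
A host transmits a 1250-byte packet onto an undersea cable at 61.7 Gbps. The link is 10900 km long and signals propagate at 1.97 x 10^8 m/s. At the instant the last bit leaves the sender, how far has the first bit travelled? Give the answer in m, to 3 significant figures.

31.9 m

t_tx = L/R = 10000/61700000000 = 1.62075e-07 s.
Distance = s × t_tx = 197000000 × 1.62075e-07 = 31.9 m.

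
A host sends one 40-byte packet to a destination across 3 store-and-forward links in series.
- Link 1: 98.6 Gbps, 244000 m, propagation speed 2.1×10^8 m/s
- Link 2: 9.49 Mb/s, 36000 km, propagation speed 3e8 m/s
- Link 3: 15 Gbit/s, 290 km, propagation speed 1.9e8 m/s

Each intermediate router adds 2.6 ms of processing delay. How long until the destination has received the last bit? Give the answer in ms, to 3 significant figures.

128 ms

L = 40 × 8 = 320 bits.
Transmission delays (L/R per hop): 3.24544e-06, 0.0337197, 2.13333e-05 ms; sum = 0.0337443 ms.
Propagation delays (d/s per hop): 1.1619, 120, 1.52632 ms; sum = 122.688 ms.
Processing at 2 router(s): 2 × 2.6 ms = 5.2 ms.
End-to-end = 128 ms.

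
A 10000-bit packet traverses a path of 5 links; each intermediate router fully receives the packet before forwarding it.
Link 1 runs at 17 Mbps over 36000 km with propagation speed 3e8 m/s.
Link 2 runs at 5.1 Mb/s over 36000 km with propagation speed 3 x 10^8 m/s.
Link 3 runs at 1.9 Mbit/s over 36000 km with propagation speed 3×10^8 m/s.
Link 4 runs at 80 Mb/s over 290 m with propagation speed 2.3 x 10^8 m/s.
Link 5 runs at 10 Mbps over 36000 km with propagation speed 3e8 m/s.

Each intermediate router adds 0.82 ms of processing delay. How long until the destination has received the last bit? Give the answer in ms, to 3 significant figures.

492 ms

Transmission delays (L/R per hop): 0.588235, 1.96078, 5.26316, 0.125, 1 ms; sum = 8.93718 ms.
Propagation delays (d/s per hop): 120, 120, 120, 0.00126087, 120 ms; sum = 480.001 ms.
Processing at 4 router(s): 4 × 0.82 ms = 3.28 ms.
End-to-end = 492 ms.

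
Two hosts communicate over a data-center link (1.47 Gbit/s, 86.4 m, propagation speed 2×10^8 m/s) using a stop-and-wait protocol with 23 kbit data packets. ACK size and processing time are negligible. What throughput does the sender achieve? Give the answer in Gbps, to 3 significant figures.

t_tx = L/R = 23000/1470000000 = 1.56463e-05 s.
t_prop = 86.4/200000000 = 4.32e-07 s; RTT = 8.64e-07 s.
Cycle = t_tx + RTT = 1.65103e-05 s.
Throughput = L / cycle = 23000 / 1.65103e-05 = 1.39 Gbps.

1.39 Gbps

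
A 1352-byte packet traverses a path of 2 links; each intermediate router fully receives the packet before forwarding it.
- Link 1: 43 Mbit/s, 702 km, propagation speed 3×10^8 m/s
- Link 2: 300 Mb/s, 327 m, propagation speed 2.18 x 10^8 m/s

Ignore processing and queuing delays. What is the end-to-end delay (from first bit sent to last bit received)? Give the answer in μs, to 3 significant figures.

2630 μs

L = 1352 × 8 = 10816 bits.
Transmission delays (L/R per hop): 251.535, 36.0533 μs; sum = 287.588 μs.
Propagation delays (d/s per hop): 2340, 1.5 μs; sum = 2341.5 μs.
End-to-end = 2630 μs.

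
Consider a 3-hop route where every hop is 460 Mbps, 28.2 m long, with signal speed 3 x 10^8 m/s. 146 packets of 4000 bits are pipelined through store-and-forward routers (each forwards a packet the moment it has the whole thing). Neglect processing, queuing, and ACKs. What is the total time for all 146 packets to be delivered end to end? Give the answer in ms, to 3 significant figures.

Per-hop transmission t_tx = L/R = 4000/460000000 = 0.00869565 ms.
Per-hop propagation t_prop = 28.2/300000000 = 9.4e-05 ms.
Pipeline fill: first packet needs 3·t_tx to clear all hops; remaining 145 packets each add one t_tx.
Total = (3+146-1)·t_tx + 3·t_prop = 148·0.00869565 + 3·9.4e-05 = 1.29 ms.

1.29 ms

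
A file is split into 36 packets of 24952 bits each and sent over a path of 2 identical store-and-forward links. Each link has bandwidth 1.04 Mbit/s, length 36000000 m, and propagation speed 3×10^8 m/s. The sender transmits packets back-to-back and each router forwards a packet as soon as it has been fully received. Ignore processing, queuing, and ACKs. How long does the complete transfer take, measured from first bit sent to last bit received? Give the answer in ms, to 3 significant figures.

1130 ms

Per-hop transmission t_tx = L/R = 24952/1040000 = 23.9923 ms.
Per-hop propagation t_prop = 36000000/300000000 = 120 ms.
Pipeline fill: first packet needs 2·t_tx to clear all hops; remaining 35 packets each add one t_tx.
Total = (2+36-1)·t_tx + 2·t_prop = 37·23.9923 + 2·120 = 1130 ms.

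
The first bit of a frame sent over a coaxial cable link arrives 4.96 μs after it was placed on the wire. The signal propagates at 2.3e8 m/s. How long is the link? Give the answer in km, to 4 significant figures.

1.141 km

d = s × t_prop = 2.3e+08 × 4.96e-06 = 1.141 km.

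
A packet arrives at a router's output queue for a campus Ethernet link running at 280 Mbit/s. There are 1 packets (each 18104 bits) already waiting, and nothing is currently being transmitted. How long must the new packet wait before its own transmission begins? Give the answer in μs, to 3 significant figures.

Each queued packet: L/R = 18104/280000000 = 64.6571 μs.
1 queued → 64.6571 μs.
Queuing delay = 64.7 μs.

64.7 μs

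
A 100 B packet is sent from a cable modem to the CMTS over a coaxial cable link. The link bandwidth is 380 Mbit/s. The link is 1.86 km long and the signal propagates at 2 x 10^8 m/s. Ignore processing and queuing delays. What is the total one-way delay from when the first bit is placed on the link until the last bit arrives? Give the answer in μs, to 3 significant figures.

L = 100 × 8 = 800 bits.
Transmission delay = L/R = 800 / 380000000 = 2.10526 μs.
Propagation delay = d/s = 1860 m / 200000000 m/s = 9.3 μs.
Total = 11.4 μs.

11.4 μs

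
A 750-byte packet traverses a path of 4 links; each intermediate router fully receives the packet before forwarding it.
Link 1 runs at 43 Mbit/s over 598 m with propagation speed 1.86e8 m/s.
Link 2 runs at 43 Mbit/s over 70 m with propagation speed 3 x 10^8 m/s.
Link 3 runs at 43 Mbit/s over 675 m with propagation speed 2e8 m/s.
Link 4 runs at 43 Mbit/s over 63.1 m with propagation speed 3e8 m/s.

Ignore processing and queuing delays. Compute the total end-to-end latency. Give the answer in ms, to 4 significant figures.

0.5652 ms

L = 750 × 8 = 6000 bits.
Transmission delay per hop = L/R = 6000/43000000 = 0.139535 ms; 4 hops → 0.55814 ms.
Propagation delays (d/s per hop): 0.00321505, 0.000233333, 0.003375, 0.000210333 ms; sum = 0.00703372 ms.
End-to-end = 0.5652 ms.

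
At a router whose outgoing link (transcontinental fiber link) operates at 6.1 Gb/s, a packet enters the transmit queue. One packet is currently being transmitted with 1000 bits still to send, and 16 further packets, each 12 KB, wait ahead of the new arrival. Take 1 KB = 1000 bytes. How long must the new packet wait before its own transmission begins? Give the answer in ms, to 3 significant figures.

0.252 ms

Each queued packet: L/R = 96000/6100000000 = 0.0157377 ms.
16 queued → 0.251803 ms.
Plus remaining 1000 bits of current packet: 0.000163934 ms.
Queuing delay = 0.252 ms.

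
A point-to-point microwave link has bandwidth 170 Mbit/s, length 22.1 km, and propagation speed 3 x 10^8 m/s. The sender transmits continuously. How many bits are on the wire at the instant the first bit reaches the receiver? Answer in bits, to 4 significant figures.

12520 bits

Propagation delay = 22100 / 300000000 = 7.36667e-05 s.
BDP = R × t_prop = 170000000 × 7.36667e-05 = 12523.3 bits.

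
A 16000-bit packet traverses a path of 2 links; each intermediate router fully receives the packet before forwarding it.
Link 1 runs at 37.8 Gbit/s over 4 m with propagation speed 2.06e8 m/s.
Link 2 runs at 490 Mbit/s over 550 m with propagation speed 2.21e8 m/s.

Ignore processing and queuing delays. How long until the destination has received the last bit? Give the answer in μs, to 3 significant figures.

35.6 μs

Transmission delays (L/R per hop): 0.42328, 32.6531 μs; sum = 33.0763 μs.
Propagation delays (d/s per hop): 0.0194175, 2.48869 μs; sum = 2.50811 μs.
End-to-end = 35.6 μs.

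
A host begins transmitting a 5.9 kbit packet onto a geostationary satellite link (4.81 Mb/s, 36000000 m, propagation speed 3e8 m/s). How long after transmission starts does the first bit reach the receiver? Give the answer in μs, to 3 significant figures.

120000 μs

First bit experiences only propagation delay: d/s = 36000000/300000000 = 120000 μs.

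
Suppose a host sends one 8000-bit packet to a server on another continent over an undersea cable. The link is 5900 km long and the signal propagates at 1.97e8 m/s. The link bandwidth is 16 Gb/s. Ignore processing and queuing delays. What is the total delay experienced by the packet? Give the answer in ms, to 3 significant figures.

Transmission delay = L/R = 8000 / 16000000000 = 0.0005 ms.
Propagation delay = d/s = 5900000 m / 197000000 m/s = 29.9492 ms.
Total = 29.9 ms.

29.9 ms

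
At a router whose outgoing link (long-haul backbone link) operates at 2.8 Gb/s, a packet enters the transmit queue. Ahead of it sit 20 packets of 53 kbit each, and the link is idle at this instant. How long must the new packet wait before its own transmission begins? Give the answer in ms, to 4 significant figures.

0.3786 ms

Each queued packet: L/R = 53000/2800000000 = 0.0189286 ms.
20 queued → 0.378571 ms.
Queuing delay = 0.3786 ms.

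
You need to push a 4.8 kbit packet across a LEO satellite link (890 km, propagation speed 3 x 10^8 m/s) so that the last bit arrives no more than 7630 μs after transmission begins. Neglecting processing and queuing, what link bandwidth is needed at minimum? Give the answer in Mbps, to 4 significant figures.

Propagation delay = 890000 / 300000000 = 2966.67 μs.
Transmission budget = 7630 − 2966.67 = 4663.33 μs.
R ≥ L / t_tx = 4800 bits / 0.00466333 s = 1.029 Mbps.

1.029 Mbps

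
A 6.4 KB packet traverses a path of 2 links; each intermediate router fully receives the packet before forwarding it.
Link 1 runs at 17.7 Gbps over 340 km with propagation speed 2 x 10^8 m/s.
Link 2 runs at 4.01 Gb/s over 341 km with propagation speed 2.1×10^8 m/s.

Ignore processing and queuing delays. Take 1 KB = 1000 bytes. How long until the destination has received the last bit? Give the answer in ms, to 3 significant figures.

3.34 ms

L = 51200 bits.
Transmission delays (L/R per hop): 0.00289266, 0.0127681 ms; sum = 0.0156607 ms.
Propagation delays (d/s per hop): 1.7, 1.62381 ms; sum = 3.32381 ms.
End-to-end = 3.34 ms.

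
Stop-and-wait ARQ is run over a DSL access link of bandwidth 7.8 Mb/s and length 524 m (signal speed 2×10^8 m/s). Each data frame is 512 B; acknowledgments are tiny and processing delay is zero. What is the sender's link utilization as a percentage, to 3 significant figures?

t_tx = L/R = 4096/7800000 = 0.000525128 s.
t_prop = 524/200000000 = 2.62e-06 s; RTT = 5.24e-06 s.
Cycle = t_tx + RTT = 0.000530368 s.
Utilization = t_tx / cycle = 0.000525128/0.000530368 = 99.0 %.

99.0 %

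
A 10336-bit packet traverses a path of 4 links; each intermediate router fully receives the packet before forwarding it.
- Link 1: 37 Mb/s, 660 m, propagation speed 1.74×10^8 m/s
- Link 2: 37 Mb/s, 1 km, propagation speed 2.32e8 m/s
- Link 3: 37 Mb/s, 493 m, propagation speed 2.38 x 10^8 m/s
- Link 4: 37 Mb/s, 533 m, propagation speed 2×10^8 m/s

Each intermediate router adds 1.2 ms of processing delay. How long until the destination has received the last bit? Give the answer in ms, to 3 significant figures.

4.73 ms

Transmission delay per hop = L/R = 10336/37000000 = 0.279351 ms; 4 hops → 1.11741 ms.
Propagation delays (d/s per hop): 0.0037931, 0.00431034, 0.00207143, 0.002665 ms; sum = 0.0128399 ms.
Processing at 3 router(s): 3 × 1.2 ms = 3.6 ms.
End-to-end = 4.73 ms.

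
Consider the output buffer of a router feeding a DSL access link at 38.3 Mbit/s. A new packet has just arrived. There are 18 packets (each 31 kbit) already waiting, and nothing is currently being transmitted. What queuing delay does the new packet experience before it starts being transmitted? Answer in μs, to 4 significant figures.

14570 μs

Each queued packet: L/R = 31000/38300000 = 809.399 μs.
18 queued → 14569.2 μs.
Queuing delay = 14570 μs.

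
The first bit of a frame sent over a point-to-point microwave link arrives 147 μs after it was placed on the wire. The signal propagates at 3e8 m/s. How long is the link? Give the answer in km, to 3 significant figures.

44.1 km

d = s × t_prop = 300000000 × 0.000147 = 44.1 km.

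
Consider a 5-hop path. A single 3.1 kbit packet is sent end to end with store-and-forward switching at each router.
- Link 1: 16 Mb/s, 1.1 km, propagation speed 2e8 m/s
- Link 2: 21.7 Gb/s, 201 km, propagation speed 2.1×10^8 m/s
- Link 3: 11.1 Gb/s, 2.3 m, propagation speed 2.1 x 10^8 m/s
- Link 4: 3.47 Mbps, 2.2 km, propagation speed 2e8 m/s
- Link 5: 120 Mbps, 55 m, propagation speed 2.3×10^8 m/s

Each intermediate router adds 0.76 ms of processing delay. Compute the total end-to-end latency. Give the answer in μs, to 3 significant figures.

L = 3100 bits.
Transmission delays (L/R per hop): 193.75, 0.142857, 0.279279, 893.372, 25.8333 μs; sum = 1113.38 μs.
Propagation delays (d/s per hop): 5.5, 957.143, 0.0109524, 11, 0.23913 μs; sum = 973.893 μs.
Processing at 4 router(s): 4 × 0.76 ms = 3040 μs.
End-to-end = 5130 μs.

5130 μs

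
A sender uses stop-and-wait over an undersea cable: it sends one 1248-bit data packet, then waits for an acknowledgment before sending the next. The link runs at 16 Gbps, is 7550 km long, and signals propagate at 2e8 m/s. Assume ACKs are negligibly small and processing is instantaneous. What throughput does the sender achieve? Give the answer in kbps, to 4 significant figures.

16.53 kbps

t_tx = L/R = 1248/16000000000 = 7.8e-08 s.
t_prop = 7550000/200000000 = 0.03775 s; RTT = 0.0755 s.
Cycle = t_tx + RTT = 0.0755001 s.
Throughput = L / cycle = 1248 / 0.0755001 = 16.53 kbps.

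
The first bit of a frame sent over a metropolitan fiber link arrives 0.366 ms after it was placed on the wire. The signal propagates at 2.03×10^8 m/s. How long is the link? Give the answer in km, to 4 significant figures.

d = s × t_prop = 2.03e+08 × 0.000366 = 74.30 km.

74.30 km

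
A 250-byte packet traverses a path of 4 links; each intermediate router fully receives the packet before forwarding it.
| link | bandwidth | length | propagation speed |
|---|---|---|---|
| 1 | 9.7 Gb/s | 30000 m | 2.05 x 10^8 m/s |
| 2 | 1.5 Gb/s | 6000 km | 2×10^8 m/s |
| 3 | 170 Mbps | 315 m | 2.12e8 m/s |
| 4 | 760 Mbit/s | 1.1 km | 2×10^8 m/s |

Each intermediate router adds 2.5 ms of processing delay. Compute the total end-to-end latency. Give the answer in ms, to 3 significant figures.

37.7 ms

L = 250 × 8 = 2000 bits.
Transmission delays (L/R per hop): 0.000206186, 0.00133333, 0.0117647, 0.00263158 ms; sum = 0.0159358 ms.
Propagation delays (d/s per hop): 0.146341, 30, 0.00148585, 0.0055 ms; sum = 30.1533 ms.
Processing at 3 router(s): 3 × 2.5 ms = 7.5 ms.
End-to-end = 37.7 ms.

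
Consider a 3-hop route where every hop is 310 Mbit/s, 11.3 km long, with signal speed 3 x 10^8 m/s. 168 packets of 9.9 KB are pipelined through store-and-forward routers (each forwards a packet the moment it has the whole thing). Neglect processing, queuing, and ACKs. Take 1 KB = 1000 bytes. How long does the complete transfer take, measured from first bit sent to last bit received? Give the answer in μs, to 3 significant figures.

43500 μs

Per-hop transmission t_tx = L/R = 79200/310000000 = 255.484 μs.
Per-hop propagation t_prop = 11300/300000000 = 37.6667 μs.
Pipeline fill: first packet needs 3·t_tx to clear all hops; remaining 167 packets each add one t_tx.
Total = (3+168-1)·t_tx + 3·t_prop = 170·255.484 + 3·37.6667 = 43500 μs.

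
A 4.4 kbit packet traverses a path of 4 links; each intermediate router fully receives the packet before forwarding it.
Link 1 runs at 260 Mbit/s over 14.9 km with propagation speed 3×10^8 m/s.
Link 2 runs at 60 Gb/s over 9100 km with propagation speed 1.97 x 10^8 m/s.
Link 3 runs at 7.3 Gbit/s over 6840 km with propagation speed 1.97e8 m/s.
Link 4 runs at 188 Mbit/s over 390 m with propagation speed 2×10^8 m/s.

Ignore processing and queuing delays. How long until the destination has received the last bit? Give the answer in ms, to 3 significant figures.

L = 4400 bits.
Transmission delays (L/R per hop): 0.0169231, 7.33333e-05, 0.00060274, 0.0234043 ms; sum = 0.0410034 ms.
Propagation delays (d/s per hop): 0.0496667, 46.1929, 34.7208, 0.00195 ms; sum = 80.9653 ms.
End-to-end = 81.0 ms.

81.0 ms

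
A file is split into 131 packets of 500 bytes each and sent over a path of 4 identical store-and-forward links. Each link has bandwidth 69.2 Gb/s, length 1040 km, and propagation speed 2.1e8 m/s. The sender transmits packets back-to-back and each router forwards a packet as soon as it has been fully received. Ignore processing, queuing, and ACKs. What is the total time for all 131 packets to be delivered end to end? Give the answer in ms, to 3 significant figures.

Per-hop transmission t_tx = L/R = 4000/69200000000 = 5.78035e-05 ms.
Per-hop propagation t_prop = 1040000/210000000 = 4.95238 ms.
Pipeline fill: first packet needs 4·t_tx to clear all hops; remaining 130 packets each add one t_tx.
Total = (4+131-1)·t_tx + 4·t_prop = 134·5.78035e-05 + 4·4.95238 = 19.8 ms.

19.8 ms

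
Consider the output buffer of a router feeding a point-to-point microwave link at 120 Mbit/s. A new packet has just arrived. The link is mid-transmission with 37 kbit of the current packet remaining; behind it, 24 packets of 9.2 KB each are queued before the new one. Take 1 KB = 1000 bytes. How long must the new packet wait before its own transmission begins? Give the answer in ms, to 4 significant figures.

15.03 ms

Each queued packet: L/R = 73600/120000000 = 0.613333 ms.
24 queued → 14.72 ms.
Plus remaining 37000 bits of current packet: 0.308333 ms.
Queuing delay = 15.03 ms.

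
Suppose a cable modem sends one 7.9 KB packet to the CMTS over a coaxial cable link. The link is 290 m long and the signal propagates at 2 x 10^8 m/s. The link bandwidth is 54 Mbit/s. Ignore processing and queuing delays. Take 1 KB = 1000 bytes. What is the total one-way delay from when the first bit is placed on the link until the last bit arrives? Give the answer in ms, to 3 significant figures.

L = 63200 bits.
Transmission delay = L/R = 63200 / 54000000 = 1.17037 ms.
Propagation delay = d/s = 290 m / 200000000 m/s = 0.00145 ms.
Total = 1.17 ms.

1.17 ms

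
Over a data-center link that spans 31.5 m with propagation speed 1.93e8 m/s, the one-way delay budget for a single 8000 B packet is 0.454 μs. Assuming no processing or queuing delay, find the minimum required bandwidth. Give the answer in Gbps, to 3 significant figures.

L = 64000 bits.
Propagation delay = 31.5 / 193000000 = 0.163212 μs.
Transmission budget = 0.454 − 0.163212 = 0.290788 μs.
R ≥ L / t_tx = 64000 bits / 2.90788e-07 s = 220 Gbps.

220 Gbps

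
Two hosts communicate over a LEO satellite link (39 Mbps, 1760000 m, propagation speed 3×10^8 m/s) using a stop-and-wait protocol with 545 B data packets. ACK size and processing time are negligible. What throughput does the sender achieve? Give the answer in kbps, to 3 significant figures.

368 kbps

t_tx = L/R = 4360/39000000 = 0.000111795 s.
t_prop = 1760000/300000000 = 0.00586667 s; RTT = 0.0117333 s.
Cycle = t_tx + RTT = 0.0118451 s.
Throughput = L / cycle = 4360 / 0.0118451 = 368 kbps.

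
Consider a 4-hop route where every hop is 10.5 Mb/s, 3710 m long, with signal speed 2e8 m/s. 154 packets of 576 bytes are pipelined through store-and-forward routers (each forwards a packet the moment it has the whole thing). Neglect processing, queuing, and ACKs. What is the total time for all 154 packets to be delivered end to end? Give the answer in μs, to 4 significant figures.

68970 μs

Per-hop transmission t_tx = L/R = 4608/10500000 = 438.857 μs.
Per-hop propagation t_prop = 3710/200000000 = 18.55 μs.
Pipeline fill: first packet needs 4·t_tx to clear all hops; remaining 153 packets each add one t_tx.
Total = (4+154-1)·t_tx + 4·t_prop = 157·438.857 + 4·18.55 = 68970 μs.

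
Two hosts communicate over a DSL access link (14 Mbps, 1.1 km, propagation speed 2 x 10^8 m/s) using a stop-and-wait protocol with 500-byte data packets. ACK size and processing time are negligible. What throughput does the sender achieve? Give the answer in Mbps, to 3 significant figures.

13.5 Mbps

t_tx = L/R = 4000/14000000 = 0.000285714 s.
t_prop = 1100/200000000 = 5.5e-06 s; RTT = 1.1e-05 s.
Cycle = t_tx + RTT = 0.000296714 s.
Throughput = L / cycle = 4000 / 0.000296714 = 13.5 Mbps.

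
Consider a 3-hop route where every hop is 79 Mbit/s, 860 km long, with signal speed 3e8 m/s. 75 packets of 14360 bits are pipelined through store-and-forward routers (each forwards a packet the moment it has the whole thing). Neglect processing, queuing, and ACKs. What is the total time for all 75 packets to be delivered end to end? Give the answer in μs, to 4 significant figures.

Per-hop transmission t_tx = L/R = 14360/79000000 = 181.772 μs.
Per-hop propagation t_prop = 860000/300000000 = 2866.67 μs.
Pipeline fill: first packet needs 3·t_tx to clear all hops; remaining 74 packets each add one t_tx.
Total = (3+75-1)·t_tx + 3·t_prop = 77·181.772 + 3·2866.67 = 22600 μs.

22600 μs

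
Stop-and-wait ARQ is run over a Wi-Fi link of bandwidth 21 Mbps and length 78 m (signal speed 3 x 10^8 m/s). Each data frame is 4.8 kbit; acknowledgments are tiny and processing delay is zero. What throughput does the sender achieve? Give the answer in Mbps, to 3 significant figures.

21.0 Mbps

t_tx = L/R = 4800/21000000 = 0.000228571 s.
t_prop = 78/300000000 = 2.6e-07 s; RTT = 5.2e-07 s.
Cycle = t_tx + RTT = 0.000229091 s.
Throughput = L / cycle = 4800 / 0.000229091 = 21.0 Mbps.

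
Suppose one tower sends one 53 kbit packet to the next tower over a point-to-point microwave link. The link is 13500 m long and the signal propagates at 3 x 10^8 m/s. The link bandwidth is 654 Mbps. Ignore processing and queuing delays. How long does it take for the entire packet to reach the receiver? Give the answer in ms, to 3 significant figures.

L = 53000 bits.
Transmission delay = L/R = 53000 / 654000000 = 0.0810398 ms.
Propagation delay = d/s = 13500 m / 300000000 m/s = 0.045 ms.
Total = 0.126 ms.

0.126 ms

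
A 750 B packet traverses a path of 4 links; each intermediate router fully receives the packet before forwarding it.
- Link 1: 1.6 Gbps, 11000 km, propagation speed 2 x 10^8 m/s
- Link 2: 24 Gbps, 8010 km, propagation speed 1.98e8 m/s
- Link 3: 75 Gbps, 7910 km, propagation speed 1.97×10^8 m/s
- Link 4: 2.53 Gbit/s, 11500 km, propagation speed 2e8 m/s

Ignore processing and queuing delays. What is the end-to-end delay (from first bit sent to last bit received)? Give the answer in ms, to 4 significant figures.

193.1 ms

L = 750 × 8 = 6000 bits.
Transmission delays (L/R per hop): 0.00375, 0.00025, 8e-05, 0.00237154 ms; sum = 0.00645154 ms.
Propagation delays (d/s per hop): 55, 40.4545, 40.1523, 57.5 ms; sum = 193.107 ms.
End-to-end = 193.1 ms.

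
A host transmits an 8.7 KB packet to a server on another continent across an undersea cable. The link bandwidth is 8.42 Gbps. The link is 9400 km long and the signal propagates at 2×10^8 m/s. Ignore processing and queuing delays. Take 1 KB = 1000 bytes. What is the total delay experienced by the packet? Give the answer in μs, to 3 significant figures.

47000 μs

L = 69600 bits.
Transmission delay = L/R = 69600 / 8420000000 = 8.26603 μs.
Propagation delay = d/s = 9400000 m / 200000000 m/s = 47000 μs.
Total = 47000 μs.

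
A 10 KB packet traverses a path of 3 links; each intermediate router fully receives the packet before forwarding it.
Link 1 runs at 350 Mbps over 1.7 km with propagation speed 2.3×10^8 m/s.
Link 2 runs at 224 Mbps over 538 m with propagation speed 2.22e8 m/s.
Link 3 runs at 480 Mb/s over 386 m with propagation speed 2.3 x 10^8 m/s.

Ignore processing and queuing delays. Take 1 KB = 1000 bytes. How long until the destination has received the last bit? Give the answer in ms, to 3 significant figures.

0.764 ms

L = 80000 bits.
Transmission delays (L/R per hop): 0.228571, 0.357143, 0.166667 ms; sum = 0.752381 ms.
Propagation delays (d/s per hop): 0.0073913, 0.00242342, 0.00167826 ms; sum = 0.011493 ms.
End-to-end = 0.764 ms.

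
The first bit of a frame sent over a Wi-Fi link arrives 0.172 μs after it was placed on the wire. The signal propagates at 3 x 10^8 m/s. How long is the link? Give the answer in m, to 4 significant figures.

d = s × t_prop = 300000000 × 1.72e-07 = 51.60 m.

51.60 m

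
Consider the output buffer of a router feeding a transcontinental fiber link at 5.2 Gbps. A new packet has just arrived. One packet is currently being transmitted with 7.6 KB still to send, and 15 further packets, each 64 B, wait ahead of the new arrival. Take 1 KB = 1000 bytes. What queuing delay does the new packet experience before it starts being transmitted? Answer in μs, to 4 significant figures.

Each queued packet: L/R = 512/5200000000 = 0.0984615 μs.
15 queued → 1.47692 μs.
Plus remaining 60800 bits of current packet: 11.6923 μs.
Queuing delay = 13.17 μs.

13.17 μs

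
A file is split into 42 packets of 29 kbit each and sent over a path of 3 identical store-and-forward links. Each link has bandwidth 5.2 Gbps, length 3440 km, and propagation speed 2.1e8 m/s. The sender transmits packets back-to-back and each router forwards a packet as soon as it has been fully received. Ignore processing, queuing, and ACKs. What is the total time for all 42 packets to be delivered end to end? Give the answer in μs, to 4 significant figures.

49390 μs

Per-hop transmission t_tx = L/R = 29000/5200000000 = 5.57692 μs.
Per-hop propagation t_prop = 3440000/210000000 = 16381 μs.
Pipeline fill: first packet needs 3·t_tx to clear all hops; remaining 41 packets each add one t_tx.
Total = (3+42-1)·t_tx + 3·t_prop = 44·5.57692 + 3·16381 = 49390 μs.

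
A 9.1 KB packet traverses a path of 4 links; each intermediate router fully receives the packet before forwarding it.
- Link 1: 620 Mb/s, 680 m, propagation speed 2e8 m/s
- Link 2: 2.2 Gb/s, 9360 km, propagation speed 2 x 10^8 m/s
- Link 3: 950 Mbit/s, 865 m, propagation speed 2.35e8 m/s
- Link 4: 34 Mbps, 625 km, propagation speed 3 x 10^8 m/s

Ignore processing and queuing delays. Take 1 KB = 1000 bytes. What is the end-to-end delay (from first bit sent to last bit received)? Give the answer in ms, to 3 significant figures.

51.3 ms

L = 72800 bits.
Transmission delays (L/R per hop): 0.117419, 0.0330909, 0.0766316, 2.14118 ms; sum = 2.36832 ms.
Propagation delays (d/s per hop): 0.0034, 46.8, 0.00368085, 2.08333 ms; sum = 48.8904 ms.
End-to-end = 51.3 ms.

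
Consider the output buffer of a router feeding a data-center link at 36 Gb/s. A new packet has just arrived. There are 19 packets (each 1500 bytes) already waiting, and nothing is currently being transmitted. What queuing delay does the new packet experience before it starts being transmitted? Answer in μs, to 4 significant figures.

6.333 μs

Each queued packet: L/R = 12000/36000000000 = 0.333333 μs.
19 queued → 6.33333 μs.
Queuing delay = 6.333 μs.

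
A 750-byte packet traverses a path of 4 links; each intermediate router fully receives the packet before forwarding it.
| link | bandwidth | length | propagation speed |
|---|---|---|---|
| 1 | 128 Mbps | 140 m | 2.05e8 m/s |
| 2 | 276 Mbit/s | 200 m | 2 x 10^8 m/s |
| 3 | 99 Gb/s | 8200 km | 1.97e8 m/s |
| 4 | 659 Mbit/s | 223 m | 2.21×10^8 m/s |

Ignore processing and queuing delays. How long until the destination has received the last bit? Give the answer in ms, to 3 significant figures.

L = 750 × 8 = 6000 bits.
Transmission delays (L/R per hop): 0.046875, 0.0217391, 6.06061e-05, 0.0091047 ms; sum = 0.0777794 ms.
Propagation delays (d/s per hop): 0.000682927, 0.001, 41.6244, 0.00100905 ms; sum = 41.6271 ms.
End-to-end = 41.7 ms.

41.7 ms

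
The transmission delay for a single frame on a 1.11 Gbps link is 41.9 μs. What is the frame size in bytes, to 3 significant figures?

L = R × t_tx = 1110000000 b/s × 4.19e-05 s = 46509 bits.
In bytes: 46509 / 8 = 5810 bytes.

5810 bytes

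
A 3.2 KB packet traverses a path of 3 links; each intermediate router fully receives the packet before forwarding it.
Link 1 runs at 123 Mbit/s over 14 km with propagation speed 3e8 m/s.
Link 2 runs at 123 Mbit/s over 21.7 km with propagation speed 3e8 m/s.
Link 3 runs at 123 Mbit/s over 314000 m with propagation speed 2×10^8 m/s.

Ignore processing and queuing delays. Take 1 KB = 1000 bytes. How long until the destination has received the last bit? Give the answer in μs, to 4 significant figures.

2313 μs

L = 25600 bits.
Transmission delay per hop = L/R = 25600/123000000 = 208.13 μs; 3 hops → 624.39 μs.
Propagation delays (d/s per hop): 46.6667, 72.3333, 1570 μs; sum = 1689 μs.
End-to-end = 2313 μs.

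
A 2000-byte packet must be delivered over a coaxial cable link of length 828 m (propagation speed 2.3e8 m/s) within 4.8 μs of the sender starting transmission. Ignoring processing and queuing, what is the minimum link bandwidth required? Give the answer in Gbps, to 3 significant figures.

13.3 Gbps

L = 16000 bits.
Propagation delay = 828 / 2.3e+08 = 3.6 μs.
Transmission budget = 4.8 − 3.6 = 1.2 μs.
R ≥ L / t_tx = 16000 bits / 1.2e-06 s = 13.3 Gbps.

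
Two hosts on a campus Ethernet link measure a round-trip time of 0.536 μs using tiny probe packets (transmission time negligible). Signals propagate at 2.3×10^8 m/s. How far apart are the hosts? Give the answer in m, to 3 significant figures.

61.6 m

One-way propagation = RTT/2 = 0.268 μs.
d = s × t = 2.3e+08 × 2.68e-07 = 61.6 m.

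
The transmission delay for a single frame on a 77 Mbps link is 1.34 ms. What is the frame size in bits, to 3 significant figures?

L = R × t_tx = 77000000 b/s × 0.00134 s = 103180 bits.

103000 bits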